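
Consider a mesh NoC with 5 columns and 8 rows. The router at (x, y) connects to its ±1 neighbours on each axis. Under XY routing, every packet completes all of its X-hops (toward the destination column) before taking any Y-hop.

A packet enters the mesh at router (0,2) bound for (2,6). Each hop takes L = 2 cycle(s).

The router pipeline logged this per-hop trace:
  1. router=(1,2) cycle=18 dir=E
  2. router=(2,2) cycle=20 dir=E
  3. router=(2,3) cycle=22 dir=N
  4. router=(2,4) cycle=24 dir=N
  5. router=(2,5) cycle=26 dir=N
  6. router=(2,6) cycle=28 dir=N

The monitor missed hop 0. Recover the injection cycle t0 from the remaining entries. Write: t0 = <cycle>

The first recorded entry is hop 1 at cycle 18.
t0 = cyc[1] − L = 18 − 2 = 16.

t0 = 16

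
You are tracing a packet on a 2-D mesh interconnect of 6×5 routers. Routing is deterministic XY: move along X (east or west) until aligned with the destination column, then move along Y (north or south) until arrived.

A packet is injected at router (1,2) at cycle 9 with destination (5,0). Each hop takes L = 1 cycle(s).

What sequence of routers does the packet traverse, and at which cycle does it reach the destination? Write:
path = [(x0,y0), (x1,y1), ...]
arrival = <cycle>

path = [(1,2), (2,2), (3,2), (4,2), (5,2), (5,1), (5,0)]
arrival = 15

src (1,2)  cyc=9
E→(2,2)  cyc=10
E→(3,2)  cyc=11
E→(4,2)  cyc=12
E→(5,2)  cyc=13
S→(5,1)  cyc=14
S→(5,0)  cyc=15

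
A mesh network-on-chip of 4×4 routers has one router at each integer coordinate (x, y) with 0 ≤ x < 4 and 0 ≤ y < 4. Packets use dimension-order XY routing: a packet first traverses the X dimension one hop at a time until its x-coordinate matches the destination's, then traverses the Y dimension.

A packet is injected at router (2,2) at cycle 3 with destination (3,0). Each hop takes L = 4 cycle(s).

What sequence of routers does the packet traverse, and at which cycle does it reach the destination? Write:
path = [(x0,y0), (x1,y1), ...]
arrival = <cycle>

hop 0: (2,2) @ cyc 3
hop 1: (3,2) @ cyc 7  [E]
hop 2: (3,1) @ cyc 11  [S]
hop 3: (3,0) @ cyc 15  [S]

path = [(2,2), (3,2), (3,1), (3,0)]
arrival = 15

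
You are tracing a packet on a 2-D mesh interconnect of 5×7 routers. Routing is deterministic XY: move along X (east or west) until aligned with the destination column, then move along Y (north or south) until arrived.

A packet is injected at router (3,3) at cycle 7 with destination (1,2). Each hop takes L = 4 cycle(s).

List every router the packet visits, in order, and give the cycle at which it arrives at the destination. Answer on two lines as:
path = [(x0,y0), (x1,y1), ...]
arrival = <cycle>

hop 0: (3,3) @ cyc 7
hop 1: (2,3) @ cyc 11  [W]
hop 2: (1,3) @ cyc 15  [W]
hop 3: (1,2) @ cyc 19  [S]

path = [(3,3), (2,3), (1,3), (1,2)]
arrival = 19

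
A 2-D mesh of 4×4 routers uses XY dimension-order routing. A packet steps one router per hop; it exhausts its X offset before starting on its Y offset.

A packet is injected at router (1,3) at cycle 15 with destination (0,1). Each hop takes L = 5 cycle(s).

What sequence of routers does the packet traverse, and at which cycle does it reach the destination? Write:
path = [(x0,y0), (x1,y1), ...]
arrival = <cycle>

#0 — 1,3 | c15
#1 — 0,3 | c20 | W
#2 — 0,2 | c25 | S
#3 — 0,1 | c30 | S

path = [(1,3), (0,3), (0,2), (0,1)]
arrival = 30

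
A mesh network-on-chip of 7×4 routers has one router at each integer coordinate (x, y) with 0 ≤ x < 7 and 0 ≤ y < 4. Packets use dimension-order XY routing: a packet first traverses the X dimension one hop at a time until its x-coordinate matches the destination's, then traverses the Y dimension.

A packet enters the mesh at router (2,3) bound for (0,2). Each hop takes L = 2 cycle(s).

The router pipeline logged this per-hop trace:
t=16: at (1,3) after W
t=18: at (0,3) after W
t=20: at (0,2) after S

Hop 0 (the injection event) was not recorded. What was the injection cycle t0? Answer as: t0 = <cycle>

At hop 1 the cycle is 16; in general cyc_k = t0 + kL.
So t0 = 16 − 1·2 = 14.

t0 = 14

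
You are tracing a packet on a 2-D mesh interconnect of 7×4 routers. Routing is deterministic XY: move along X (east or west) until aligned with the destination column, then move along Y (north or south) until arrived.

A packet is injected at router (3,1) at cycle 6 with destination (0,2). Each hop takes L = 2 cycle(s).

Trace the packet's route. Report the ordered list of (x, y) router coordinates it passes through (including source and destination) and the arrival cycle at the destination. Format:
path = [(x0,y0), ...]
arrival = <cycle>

path = [(3,1), (2,1), (1,1), (0,1), (0,2)]
arrival = 14

src (3,1)  cyc=6
W→(2,1)  cyc=8
W→(1,1)  cyc=10
W→(0,1)  cyc=12
N→(0,2)  cyc=14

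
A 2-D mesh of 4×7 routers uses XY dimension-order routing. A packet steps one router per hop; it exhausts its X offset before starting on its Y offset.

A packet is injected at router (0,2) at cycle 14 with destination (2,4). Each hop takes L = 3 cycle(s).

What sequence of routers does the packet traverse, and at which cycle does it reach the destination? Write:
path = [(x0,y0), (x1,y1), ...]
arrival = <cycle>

path = [(0,2), (1,2), (2,2), (2,3), (2,4)]
arrival = 26

src (0,2)  cyc=14
E→(1,2)  cyc=17
E→(2,2)  cyc=20
N→(2,3)  cyc=23
N→(2,4)  cyc=26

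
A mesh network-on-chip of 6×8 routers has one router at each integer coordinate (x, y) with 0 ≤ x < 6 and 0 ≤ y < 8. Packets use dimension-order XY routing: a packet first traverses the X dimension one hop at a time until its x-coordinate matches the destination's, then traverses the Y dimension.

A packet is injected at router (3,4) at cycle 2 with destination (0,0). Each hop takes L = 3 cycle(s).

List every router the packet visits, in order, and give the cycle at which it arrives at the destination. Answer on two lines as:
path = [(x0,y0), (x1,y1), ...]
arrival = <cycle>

path = [(3,4), (2,4), (1,4), (0,4), (0,3), (0,2), (0,1), (0,0)]
arrival = 23

  0. router=(3,4) cycle=2 (inject)
  1. router=(2,4) cycle=5 dir=W
  2. router=(1,4) cycle=8 dir=W
  3. router=(0,4) cycle=11 dir=W
  4. router=(0,3) cycle=14 dir=S
  5. router=(0,2) cycle=17 dir=S
  6. router=(0,1) cycle=20 dir=S
  7. router=(0,0) cycle=23 dir=S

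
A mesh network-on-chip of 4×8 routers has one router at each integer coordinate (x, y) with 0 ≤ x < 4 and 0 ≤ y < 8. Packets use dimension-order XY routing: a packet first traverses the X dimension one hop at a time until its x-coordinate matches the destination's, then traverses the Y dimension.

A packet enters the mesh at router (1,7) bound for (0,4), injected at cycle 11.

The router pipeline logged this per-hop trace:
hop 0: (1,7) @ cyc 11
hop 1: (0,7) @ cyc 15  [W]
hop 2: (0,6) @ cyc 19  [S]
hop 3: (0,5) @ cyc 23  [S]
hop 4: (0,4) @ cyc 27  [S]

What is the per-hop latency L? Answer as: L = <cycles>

cyc[1] − cyc[0] = 15 − 11 = 4.
Per-hop latency L = Δcyc = 4.

L = 4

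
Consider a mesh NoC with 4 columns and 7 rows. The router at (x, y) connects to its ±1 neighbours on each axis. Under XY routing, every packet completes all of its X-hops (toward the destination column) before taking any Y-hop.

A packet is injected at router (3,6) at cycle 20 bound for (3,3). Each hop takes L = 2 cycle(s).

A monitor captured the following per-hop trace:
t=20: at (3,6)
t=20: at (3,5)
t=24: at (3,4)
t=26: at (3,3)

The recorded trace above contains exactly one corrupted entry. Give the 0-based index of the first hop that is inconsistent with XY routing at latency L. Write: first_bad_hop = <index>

first_bad_hop = 1

check 1→ d=(0,-1) cyc+0: BAD: Δcyc=0≠L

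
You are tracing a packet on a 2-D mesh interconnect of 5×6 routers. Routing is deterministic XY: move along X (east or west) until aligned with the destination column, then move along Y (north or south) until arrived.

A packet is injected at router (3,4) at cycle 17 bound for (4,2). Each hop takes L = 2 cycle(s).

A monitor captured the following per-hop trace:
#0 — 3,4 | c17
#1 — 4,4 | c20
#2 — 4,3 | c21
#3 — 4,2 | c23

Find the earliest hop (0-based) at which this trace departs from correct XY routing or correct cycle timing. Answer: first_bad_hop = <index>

  1: Δx=+1 Δy=+0 Δt=3 [BAD: Δcyc=3≠L]

first_bad_hop = 1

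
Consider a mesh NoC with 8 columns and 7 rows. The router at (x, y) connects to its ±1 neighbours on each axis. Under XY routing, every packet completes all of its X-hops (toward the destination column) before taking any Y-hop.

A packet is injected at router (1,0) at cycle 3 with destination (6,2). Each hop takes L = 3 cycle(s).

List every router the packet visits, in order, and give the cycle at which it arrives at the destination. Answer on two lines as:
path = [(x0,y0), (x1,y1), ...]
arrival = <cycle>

hop 0: (1,0) @ cyc 3
hop 1: (2,0) @ cyc 6  [E]
hop 2: (3,0) @ cyc 9  [E]
hop 3: (4,0) @ cyc 12  [E]
hop 4: (5,0) @ cyc 15  [E]
hop 5: (6,0) @ cyc 18  [E]
hop 6: (6,1) @ cyc 21  [N]
hop 7: (6,2) @ cyc 24  [N]

path = [(1,0), (2,0), (3,0), (4,0), (5,0), (6,0), (6,1), (6,2)]
arrival = 24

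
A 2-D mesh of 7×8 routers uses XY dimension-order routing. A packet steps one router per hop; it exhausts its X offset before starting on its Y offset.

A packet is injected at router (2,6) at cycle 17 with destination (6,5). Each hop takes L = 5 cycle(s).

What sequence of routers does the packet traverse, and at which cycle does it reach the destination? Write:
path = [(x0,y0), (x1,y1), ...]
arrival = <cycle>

#0 — 2,6 | c17
#1 — 3,6 | c22 | E
#2 — 4,6 | c27 | E
#3 — 5,6 | c32 | E
#4 — 6,6 | c37 | E
#5 — 6,5 | c42 | S

path = [(2,6), (3,6), (4,6), (5,6), (6,6), (6,5)]
arrival = 42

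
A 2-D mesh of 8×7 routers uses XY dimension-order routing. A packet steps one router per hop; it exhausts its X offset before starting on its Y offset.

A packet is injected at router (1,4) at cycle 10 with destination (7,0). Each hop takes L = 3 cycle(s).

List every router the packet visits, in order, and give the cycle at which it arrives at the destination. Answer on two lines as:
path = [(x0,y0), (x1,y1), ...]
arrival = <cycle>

hop 0: (1,4) @ cyc 10
hop 1: (2,4) @ cyc 13  [E]
hop 2: (3,4) @ cyc 16  [E]
hop 3: (4,4) @ cyc 19  [E]
hop 4: (5,4) @ cyc 22  [E]
hop 5: (6,4) @ cyc 25  [E]
hop 6: (7,4) @ cyc 28  [E]
hop 7: (7,3) @ cyc 31  [S]
hop 8: (7,2) @ cyc 34  [S]
hop 9: (7,1) @ cyc 37  [S]
hop 10: (7,0) @ cyc 40  [S]

path = [(1,4), (2,4), (3,4), (4,4), (5,4), (6,4), (7,4), (7,3), (7,2), (7,1), (7,0)]
arrival = 40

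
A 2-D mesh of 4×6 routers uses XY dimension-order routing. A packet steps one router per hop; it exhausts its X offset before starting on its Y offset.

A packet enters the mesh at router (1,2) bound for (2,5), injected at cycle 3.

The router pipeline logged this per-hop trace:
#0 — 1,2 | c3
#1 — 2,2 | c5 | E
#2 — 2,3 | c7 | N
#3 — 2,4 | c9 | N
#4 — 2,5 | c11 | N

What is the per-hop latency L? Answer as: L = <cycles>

Between hops 0 and 1 the cycle counter advances 5 − 3 = 2.
Each hop adds L, hence L = 2.

L = 2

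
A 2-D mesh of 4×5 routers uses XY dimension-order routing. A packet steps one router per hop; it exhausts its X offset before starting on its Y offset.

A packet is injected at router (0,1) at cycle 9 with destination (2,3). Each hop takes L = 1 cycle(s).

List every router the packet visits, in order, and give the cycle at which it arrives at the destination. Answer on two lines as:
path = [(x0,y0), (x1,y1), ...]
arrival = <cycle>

path = [(0,1), (1,1), (2,1), (2,2), (2,3)]
arrival = 13

#0 — 0,1 | c9
#1 — 1,1 | c10 | E
#2 — 2,1 | c11 | E
#3 — 2,2 | c12 | N
#4 — 2,3 | c13 | N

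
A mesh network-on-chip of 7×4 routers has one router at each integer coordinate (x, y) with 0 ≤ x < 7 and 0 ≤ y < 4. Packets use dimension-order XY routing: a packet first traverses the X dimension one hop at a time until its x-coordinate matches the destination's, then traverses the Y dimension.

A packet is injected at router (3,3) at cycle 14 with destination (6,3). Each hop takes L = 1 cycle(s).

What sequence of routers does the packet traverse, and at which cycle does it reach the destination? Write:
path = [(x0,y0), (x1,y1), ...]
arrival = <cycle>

t=14: at (3,3)
t=15: at (4,3) after E
t=16: at (5,3) after E
t=17: at (6,3) after E

path = [(3,3), (4,3), (5,3), (6,3)]
arrival = 17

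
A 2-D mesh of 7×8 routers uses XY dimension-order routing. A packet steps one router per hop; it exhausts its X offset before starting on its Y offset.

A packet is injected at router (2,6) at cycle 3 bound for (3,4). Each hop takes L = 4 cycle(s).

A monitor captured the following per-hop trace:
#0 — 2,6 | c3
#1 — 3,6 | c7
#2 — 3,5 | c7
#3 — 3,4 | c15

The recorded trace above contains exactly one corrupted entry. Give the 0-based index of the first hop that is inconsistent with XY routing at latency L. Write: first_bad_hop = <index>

hop 1: step (+1,+0), +4 cyc — ok
hop 2: step (+0,-1), +0 cyc — BAD: Δcyc=0≠L

first_bad_hop = 2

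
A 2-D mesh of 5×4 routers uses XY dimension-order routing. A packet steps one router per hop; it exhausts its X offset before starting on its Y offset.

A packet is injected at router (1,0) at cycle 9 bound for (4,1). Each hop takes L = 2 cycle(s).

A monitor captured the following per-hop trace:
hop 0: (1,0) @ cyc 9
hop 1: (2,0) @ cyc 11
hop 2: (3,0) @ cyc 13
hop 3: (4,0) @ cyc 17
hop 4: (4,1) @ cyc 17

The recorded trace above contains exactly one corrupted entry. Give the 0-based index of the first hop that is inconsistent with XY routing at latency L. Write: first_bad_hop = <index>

first_bad_hop = 3

check 1→ d=(1,0) cyc+2: ok
check 2→ d=(1,0) cyc+2: ok
check 3→ d=(1,0) cyc+4: BAD: Δcyc=4≠L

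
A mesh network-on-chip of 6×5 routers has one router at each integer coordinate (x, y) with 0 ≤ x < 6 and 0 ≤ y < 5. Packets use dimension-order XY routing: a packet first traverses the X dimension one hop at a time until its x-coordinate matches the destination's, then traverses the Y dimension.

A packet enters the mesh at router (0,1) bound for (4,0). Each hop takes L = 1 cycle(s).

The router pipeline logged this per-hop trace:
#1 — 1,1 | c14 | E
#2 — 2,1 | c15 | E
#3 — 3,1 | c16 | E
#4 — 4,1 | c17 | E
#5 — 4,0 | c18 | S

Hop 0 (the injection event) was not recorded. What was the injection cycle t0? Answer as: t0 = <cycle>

t0 = 13

cyc[1] = 14 and cyc[k] = t0 + k·L for every k.
t0 = cyc[1] − L = 14 − 1 = 13.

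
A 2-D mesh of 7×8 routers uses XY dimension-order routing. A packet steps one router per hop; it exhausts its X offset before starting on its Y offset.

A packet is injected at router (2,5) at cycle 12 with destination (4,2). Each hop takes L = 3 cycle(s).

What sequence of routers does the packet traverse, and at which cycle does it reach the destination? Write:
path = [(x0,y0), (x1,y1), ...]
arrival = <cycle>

src (2,5)  cyc=12
E→(3,5)  cyc=15
E→(4,5)  cyc=18
S→(4,4)  cyc=21
S→(4,3)  cyc=24
S→(4,2)  cyc=27

path = [(2,5), (3,5), (4,5), (4,4), (4,3), (4,2)]
arrival = 27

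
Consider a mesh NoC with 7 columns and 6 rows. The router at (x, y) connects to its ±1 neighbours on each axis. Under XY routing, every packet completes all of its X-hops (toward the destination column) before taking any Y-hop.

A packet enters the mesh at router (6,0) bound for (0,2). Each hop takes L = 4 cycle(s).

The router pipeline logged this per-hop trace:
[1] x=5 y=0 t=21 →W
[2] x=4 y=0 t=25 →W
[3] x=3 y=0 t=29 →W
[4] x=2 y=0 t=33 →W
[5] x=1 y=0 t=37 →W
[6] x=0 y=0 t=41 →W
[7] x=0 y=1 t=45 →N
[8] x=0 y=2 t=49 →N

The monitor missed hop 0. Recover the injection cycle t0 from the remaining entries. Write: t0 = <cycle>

t0 = 17

Hop 1 reached at cycle 21; hop k is at t0 + k·L.
Therefore t0 = 21 − L = 17.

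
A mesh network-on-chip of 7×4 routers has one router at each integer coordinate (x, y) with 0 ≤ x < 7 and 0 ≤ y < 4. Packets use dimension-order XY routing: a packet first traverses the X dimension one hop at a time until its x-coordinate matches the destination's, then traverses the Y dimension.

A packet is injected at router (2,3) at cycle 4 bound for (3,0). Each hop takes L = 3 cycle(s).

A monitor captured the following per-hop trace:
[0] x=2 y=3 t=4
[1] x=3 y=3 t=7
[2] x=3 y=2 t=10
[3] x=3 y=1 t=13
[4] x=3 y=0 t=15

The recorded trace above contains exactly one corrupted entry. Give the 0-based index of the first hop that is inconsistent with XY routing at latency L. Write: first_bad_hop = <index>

first_bad_hop = 4

hop 1: step (+1,+0), +3 cyc — ok
hop 2: step (+0,-1), +3 cyc — ok
hop 3: step (+0,-1), +3 cyc — ok
hop 4: step (+0,-1), +2 cyc — BAD: Δcyc=2≠L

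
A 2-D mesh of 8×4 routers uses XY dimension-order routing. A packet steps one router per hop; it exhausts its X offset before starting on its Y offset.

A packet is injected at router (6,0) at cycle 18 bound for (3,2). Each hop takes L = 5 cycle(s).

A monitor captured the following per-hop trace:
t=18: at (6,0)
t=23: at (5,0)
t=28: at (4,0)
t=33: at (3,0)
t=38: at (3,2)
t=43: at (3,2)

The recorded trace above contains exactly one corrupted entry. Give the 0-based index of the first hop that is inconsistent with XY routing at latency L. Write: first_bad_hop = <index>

  1: Δx=-1 Δy=+0 Δt=5 [ok]
  2: Δx=-1 Δy=+0 Δt=5 [ok]
  3: Δx=-1 Δy=+0 Δt=5 [ok]
  4: Δx=+0 Δy=+2 Δt=5 [BAD: non-unit step]

first_bad_hop = 4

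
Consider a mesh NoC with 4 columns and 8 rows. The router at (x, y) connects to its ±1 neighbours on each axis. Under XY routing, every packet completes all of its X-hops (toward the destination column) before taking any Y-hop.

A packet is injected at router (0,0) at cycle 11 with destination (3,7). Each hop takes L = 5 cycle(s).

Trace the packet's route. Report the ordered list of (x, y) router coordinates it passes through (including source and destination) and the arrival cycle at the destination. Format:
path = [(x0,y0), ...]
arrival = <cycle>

path = [(0,0), (1,0), (2,0), (3,0), (3,1), (3,2), (3,3), (3,4), (3,5), (3,6), (3,7)]
arrival = 61

  0. router=(0,0) cycle=11 (inject)
  1. router=(1,0) cycle=16 dir=E
  2. router=(2,0) cycle=21 dir=E
  3. router=(3,0) cycle=26 dir=E
  4. router=(3,1) cycle=31 dir=N
  5. router=(3,2) cycle=36 dir=N
  6. router=(3,3) cycle=41 dir=N
  7. router=(3,4) cycle=46 dir=N
  8. router=(3,5) cycle=51 dir=N
  9. router=(3,6) cycle=56 dir=N
  10. router=(3,7) cycle=61 dir=N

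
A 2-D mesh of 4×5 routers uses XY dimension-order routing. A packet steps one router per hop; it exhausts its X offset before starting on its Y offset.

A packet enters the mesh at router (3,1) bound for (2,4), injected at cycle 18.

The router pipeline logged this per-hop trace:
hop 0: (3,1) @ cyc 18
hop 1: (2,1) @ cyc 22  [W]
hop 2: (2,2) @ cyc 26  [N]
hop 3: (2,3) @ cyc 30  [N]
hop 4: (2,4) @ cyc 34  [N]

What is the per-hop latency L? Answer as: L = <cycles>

L = 4

Δcyc across hop 0→1: 22 − 18 = 4.
Each hop adds L, hence L = 4.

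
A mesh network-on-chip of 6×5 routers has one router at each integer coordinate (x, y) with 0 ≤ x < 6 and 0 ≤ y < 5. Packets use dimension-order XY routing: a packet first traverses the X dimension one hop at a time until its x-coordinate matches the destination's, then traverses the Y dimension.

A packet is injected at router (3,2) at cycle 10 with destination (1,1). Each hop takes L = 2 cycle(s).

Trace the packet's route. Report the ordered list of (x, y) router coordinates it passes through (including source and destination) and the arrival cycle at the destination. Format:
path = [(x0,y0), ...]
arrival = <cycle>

t=10: at (3,2)
t=12: at (2,2) after W
t=14: at (1,2) after W
t=16: at (1,1) after S

path = [(3,2), (2,2), (1,2), (1,1)]
arrival = 16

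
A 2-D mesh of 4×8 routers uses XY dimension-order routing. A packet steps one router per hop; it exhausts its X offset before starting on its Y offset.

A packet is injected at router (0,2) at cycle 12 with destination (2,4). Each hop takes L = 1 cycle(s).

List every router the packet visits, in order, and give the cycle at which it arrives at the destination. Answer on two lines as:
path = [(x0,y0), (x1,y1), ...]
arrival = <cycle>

path = [(0,2), (1,2), (2,2), (2,3), (2,4)]
arrival = 16

[0] x=0 y=2 t=12
[1] x=1 y=2 t=13 →E
[2] x=2 y=2 t=14 →E
[3] x=2 y=3 t=15 →N
[4] x=2 y=4 t=16 →N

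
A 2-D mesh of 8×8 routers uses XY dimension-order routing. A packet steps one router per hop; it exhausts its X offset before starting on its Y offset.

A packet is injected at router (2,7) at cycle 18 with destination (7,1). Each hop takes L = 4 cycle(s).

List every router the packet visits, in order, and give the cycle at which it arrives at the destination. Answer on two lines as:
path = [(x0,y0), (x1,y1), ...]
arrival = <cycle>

path = [(2,7), (3,7), (4,7), (5,7), (6,7), (7,7), (7,6), (7,5), (7,4), (7,3), (7,2), (7,1)]
arrival = 62

[0] x=2 y=7 t=18
[1] x=3 y=7 t=22 →E
[2] x=4 y=7 t=26 →E
[3] x=5 y=7 t=30 →E
[4] x=6 y=7 t=34 →E
[5] x=7 y=7 t=38 →E
[6] x=7 y=6 t=42 →S
[7] x=7 y=5 t=46 →S
[8] x=7 y=4 t=50 →S
[9] x=7 y=3 t=54 →S
[10] x=7 y=2 t=58 →S
[11] x=7 y=1 t=62 →S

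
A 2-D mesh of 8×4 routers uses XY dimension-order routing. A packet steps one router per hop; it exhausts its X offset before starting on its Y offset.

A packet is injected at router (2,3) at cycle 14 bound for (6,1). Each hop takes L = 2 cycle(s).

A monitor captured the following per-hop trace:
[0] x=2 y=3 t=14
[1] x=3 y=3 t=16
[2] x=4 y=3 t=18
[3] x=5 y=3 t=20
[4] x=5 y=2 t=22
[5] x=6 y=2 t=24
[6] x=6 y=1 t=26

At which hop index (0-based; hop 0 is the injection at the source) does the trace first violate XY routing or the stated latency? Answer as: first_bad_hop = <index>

hop 1: step (+1,+0), +2 cyc — ok
hop 2: step (+1,+0), +2 cyc — ok
hop 3: step (+1,+0), +2 cyc — ok
hop 4: step (+0,-1), +2 cyc — BAD: Y-move but x=5≠6

first_bad_hop = 4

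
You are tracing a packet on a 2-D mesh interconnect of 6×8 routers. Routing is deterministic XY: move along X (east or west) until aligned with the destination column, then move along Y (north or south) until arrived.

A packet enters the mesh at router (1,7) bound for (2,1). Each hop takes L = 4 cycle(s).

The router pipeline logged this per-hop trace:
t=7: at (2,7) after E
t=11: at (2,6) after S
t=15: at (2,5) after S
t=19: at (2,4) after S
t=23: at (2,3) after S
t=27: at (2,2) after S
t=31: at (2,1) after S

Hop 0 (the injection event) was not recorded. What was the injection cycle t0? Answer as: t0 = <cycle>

t0 = 3

Hop 1 reached at cycle 7; hop k is at t0 + k·L.
So t0 = 7 − 1·4 = 3.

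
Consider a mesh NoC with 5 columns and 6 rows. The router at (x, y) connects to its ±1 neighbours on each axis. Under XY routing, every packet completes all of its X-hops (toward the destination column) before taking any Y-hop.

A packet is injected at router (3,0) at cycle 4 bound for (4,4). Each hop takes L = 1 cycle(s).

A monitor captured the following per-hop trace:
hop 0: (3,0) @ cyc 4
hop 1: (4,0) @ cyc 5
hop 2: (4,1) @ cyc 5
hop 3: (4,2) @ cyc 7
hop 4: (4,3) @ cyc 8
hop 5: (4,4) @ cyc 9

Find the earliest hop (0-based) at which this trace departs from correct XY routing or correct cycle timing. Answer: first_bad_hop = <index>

  1: Δx=+1 Δy=+0 Δt=1 [ok]
  2: Δx=+0 Δy=+1 Δt=0 [BAD: Δcyc=0≠L]

first_bad_hop = 2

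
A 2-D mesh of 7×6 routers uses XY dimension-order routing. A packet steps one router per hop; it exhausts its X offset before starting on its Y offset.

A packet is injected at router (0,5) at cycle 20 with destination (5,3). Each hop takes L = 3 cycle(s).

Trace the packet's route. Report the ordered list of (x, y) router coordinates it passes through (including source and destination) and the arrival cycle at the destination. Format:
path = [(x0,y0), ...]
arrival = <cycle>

[0] x=0 y=5 t=20
[1] x=1 y=5 t=23 →E
[2] x=2 y=5 t=26 →E
[3] x=3 y=5 t=29 →E
[4] x=4 y=5 t=32 →E
[5] x=5 y=5 t=35 →E
[6] x=5 y=4 t=38 →S
[7] x=5 y=3 t=41 →S

path = [(0,5), (1,5), (2,5), (3,5), (4,5), (5,5), (5,4), (5,3)]
arrival = 41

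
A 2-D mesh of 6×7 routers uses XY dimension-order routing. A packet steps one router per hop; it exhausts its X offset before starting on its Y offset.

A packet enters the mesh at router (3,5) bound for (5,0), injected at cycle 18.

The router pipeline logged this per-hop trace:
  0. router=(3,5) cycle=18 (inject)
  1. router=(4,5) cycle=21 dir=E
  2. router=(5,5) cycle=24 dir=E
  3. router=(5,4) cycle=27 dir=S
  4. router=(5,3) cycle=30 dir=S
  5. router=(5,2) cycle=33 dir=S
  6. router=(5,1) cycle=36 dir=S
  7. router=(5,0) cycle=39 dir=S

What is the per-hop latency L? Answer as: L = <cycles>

Δcyc across hop 0→1: 21 − 18 = 3.
One hop costs L cycles, so L = 3.

L = 3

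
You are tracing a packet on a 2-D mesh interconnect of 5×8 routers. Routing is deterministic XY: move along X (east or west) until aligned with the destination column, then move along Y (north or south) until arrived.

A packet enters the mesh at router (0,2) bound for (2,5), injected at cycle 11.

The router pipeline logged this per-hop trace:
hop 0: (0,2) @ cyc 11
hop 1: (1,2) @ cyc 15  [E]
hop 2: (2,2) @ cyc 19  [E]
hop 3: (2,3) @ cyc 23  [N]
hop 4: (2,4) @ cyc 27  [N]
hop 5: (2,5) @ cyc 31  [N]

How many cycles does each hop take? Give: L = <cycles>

L = 4

From hop 0 (11) to hop 1 (15): +4 cycles.
Per-hop latency L = Δcyc = 4.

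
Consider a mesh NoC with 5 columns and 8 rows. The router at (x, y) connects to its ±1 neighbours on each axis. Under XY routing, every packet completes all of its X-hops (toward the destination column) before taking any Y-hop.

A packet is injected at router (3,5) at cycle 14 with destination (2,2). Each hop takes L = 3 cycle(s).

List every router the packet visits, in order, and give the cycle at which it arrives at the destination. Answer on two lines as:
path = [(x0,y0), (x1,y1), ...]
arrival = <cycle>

t=14: at (3,5)
t=17: at (2,5) after W
t=20: at (2,4) after S
t=23: at (2,3) after S
t=26: at (2,2) after S

path = [(3,5), (2,5), (2,4), (2,3), (2,2)]
arrival = 26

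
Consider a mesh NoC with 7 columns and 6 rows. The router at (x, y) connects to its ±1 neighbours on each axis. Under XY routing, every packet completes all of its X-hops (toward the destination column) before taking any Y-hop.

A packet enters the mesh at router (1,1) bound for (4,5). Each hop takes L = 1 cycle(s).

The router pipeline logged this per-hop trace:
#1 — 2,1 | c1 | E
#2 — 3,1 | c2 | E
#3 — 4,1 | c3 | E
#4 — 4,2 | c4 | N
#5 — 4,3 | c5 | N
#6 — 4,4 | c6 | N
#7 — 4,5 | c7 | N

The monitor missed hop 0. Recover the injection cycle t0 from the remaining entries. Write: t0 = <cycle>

Hop 1 reached at cycle 1; hop k is at t0 + k·L.
So t0 = 1 − 1·1 = 0.

t0 = 0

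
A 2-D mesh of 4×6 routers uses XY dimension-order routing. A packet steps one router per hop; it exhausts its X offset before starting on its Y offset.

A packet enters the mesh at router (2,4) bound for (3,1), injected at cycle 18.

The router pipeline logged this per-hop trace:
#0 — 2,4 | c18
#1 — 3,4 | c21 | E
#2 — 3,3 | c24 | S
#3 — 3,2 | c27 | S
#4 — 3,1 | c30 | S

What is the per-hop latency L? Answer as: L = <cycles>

L = 3

Δcyc across hop 0→1: 21 − 18 = 3.
That increment is L by definition: L = 3.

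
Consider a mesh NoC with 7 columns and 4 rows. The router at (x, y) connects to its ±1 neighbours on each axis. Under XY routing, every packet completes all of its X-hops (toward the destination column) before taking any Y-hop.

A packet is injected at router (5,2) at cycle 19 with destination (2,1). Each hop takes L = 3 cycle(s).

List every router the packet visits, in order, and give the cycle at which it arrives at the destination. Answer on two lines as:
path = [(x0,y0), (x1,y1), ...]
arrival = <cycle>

  0. router=(5,2) cycle=19 (inject)
  1. router=(4,2) cycle=22 dir=W
  2. router=(3,2) cycle=25 dir=W
  3. router=(2,2) cycle=28 dir=W
  4. router=(2,1) cycle=31 dir=S

path = [(5,2), (4,2), (3,2), (2,2), (2,1)]
arrival = 31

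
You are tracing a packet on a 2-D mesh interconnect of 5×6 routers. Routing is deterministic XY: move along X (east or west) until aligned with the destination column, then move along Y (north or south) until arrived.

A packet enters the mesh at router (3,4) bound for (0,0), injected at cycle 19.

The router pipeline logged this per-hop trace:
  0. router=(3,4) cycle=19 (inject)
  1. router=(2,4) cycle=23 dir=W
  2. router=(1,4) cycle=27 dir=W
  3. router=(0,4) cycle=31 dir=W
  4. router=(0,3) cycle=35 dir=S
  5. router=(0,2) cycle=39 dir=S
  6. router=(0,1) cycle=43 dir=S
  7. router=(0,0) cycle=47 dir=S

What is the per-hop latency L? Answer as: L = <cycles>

cyc[1] − cyc[0] = 23 − 19 = 4.
Each hop adds L, hence L = 4.

L = 4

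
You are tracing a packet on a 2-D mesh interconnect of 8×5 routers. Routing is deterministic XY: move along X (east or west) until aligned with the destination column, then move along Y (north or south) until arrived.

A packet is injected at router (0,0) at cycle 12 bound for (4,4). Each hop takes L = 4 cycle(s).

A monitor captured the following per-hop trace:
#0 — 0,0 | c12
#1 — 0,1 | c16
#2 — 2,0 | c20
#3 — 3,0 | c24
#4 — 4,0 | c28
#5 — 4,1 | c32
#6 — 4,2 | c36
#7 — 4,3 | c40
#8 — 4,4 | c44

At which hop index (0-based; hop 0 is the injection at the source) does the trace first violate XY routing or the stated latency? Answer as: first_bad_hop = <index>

first_bad_hop = 1

hop 1: step (+0,+1), +4 cyc — BAD: Y-move but x=0≠4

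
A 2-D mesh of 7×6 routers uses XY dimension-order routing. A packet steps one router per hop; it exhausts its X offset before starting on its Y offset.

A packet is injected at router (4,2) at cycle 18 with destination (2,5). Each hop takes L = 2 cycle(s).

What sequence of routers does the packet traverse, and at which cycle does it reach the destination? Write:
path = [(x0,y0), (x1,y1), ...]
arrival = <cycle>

src (4,2)  cyc=18
W→(3,2)  cyc=20
W→(2,2)  cyc=22
N→(2,3)  cyc=24
N→(2,4)  cyc=26
N→(2,5)  cyc=28

path = [(4,2), (3,2), (2,2), (2,3), (2,4), (2,5)]
arrival = 28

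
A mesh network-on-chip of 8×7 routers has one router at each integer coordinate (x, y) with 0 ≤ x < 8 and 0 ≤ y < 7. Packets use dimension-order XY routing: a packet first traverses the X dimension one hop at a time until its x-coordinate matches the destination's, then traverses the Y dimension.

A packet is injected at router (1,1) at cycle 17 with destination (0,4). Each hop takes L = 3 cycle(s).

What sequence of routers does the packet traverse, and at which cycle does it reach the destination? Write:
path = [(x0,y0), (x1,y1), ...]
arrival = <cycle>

path = [(1,1), (0,1), (0,2), (0,3), (0,4)]
arrival = 29

  0. router=(1,1) cycle=17 (inject)
  1. router=(0,1) cycle=20 dir=W
  2. router=(0,2) cycle=23 dir=N
  3. router=(0,3) cycle=26 dir=N
  4. router=(0,4) cycle=29 dir=N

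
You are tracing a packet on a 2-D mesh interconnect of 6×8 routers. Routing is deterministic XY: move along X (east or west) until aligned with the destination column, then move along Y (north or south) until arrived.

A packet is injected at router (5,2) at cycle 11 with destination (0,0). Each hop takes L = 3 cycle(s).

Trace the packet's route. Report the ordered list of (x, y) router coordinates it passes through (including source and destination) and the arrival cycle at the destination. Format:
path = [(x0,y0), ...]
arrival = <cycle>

path = [(5,2), (4,2), (3,2), (2,2), (1,2), (0,2), (0,1), (0,0)]
arrival = 32

hop 0: (5,2) @ cyc 11
hop 1: (4,2) @ cyc 14  [W]
hop 2: (3,2) @ cyc 17  [W]
hop 3: (2,2) @ cyc 20  [W]
hop 4: (1,2) @ cyc 23  [W]
hop 5: (0,2) @ cyc 26  [W]
hop 6: (0,1) @ cyc 29  [S]
hop 7: (0,0) @ cyc 32  [S]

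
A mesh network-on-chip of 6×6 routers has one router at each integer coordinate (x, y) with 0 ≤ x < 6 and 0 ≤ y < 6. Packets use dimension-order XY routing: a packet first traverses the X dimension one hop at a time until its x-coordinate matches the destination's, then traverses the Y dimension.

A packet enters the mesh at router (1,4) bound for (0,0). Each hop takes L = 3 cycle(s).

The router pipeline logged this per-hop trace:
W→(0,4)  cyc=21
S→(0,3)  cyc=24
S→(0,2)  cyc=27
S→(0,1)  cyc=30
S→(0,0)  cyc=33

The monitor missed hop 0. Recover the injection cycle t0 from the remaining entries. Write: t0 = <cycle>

t0 = 18

The first recorded entry is hop 1 at cycle 21.
t0 = cyc[1] − L = 21 − 3 = 18.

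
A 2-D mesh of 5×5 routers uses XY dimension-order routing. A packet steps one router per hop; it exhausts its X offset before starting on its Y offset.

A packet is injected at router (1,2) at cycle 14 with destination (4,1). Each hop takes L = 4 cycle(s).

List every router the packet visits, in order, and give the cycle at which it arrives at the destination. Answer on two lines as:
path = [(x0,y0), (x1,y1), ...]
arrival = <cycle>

path = [(1,2), (2,2), (3,2), (4,2), (4,1)]
arrival = 30

[0] x=1 y=2 t=14
[1] x=2 y=2 t=18 →E
[2] x=3 y=2 t=22 →E
[3] x=4 y=2 t=26 →E
[4] x=4 y=1 t=30 →S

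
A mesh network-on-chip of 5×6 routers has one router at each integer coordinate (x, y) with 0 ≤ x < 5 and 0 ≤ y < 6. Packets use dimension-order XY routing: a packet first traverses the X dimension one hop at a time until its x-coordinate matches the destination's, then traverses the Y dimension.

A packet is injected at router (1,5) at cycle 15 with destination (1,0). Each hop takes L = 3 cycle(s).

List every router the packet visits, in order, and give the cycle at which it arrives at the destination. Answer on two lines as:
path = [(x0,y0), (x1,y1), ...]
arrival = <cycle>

path = [(1,5), (1,4), (1,3), (1,2), (1,1), (1,0)]
arrival = 30

  0. router=(1,5) cycle=15 (inject)
  1. router=(1,4) cycle=18 dir=S
  2. router=(1,3) cycle=21 dir=S
  3. router=(1,2) cycle=24 dir=S
  4. router=(1,1) cycle=27 dir=S
  5. router=(1,0) cycle=30 dir=S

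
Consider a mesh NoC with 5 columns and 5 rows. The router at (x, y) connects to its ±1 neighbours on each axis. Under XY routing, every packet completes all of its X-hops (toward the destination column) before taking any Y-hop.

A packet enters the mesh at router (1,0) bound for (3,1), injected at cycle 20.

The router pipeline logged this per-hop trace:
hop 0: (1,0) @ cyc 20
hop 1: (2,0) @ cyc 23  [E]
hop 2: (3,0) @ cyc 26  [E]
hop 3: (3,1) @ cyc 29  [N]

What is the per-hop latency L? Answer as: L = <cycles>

From hop 0 (20) to hop 1 (23): +3 cycles.
That increment is L by definition: L = 3.

L = 3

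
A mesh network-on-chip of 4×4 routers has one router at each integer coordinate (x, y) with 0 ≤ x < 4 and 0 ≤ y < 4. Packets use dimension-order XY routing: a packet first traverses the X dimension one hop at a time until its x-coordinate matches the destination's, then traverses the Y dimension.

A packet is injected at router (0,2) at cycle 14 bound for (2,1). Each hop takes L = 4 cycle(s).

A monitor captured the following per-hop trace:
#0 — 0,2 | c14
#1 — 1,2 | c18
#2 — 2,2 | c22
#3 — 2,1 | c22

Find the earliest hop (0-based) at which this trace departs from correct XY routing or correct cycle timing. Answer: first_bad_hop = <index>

check 1→ d=(1,0) cyc+4: ok
check 2→ d=(1,0) cyc+4: ok
check 3→ d=(0,-1) cyc+0: BAD: Δcyc=0≠L

first_bad_hop = 3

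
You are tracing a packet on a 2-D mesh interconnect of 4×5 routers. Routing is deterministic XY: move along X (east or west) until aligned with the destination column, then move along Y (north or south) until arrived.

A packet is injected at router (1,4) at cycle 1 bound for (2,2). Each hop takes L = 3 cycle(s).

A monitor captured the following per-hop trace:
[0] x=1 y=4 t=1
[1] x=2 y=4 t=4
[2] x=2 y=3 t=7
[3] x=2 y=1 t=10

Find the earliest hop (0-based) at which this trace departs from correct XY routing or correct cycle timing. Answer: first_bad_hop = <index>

[1] (+1,+0) / 3c ⇒ ok
[2] (+0,-1) / 3c ⇒ ok
[3] (+0,-2) / 3c ⇒ BAD: non-unit step

first_bad_hop = 3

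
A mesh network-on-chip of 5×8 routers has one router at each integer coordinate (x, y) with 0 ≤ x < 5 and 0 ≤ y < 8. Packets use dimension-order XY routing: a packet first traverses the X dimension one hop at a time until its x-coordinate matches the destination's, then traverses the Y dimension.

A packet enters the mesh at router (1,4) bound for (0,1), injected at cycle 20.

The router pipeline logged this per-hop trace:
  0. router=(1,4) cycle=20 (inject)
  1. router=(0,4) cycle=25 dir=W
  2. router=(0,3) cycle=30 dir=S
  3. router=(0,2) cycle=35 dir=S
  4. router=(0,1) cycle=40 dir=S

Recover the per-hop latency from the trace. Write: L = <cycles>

From hop 0 (20) to hop 1 (25): +5 cycles.
That increment is L by definition: L = 5.

L = 5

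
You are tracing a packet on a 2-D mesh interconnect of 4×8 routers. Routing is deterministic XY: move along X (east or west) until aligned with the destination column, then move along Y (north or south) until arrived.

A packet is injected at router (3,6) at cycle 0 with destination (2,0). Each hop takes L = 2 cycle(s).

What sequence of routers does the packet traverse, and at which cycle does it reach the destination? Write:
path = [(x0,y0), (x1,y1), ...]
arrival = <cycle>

path = [(3,6), (2,6), (2,5), (2,4), (2,3), (2,2), (2,1), (2,0)]
arrival = 14

[0] x=3 y=6 t=0
[1] x=2 y=6 t=2 →W
[2] x=2 y=5 t=4 →S
[3] x=2 y=4 t=6 →S
[4] x=2 y=3 t=8 →S
[5] x=2 y=2 t=10 →S
[6] x=2 y=1 t=12 →S
[7] x=2 y=0 t=14 →S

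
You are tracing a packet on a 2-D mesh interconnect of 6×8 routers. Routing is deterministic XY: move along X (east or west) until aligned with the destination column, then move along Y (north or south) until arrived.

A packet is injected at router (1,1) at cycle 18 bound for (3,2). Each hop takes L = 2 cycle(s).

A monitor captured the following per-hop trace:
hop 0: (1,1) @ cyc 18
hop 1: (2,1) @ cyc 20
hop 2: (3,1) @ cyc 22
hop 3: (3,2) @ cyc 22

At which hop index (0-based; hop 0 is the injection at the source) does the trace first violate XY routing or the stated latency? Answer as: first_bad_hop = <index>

first_bad_hop = 3

hop 1: step (+1,+0), +2 cyc — ok
hop 2: step (+1,+0), +2 cyc — ok
hop 3: step (+0,+1), +0 cyc — BAD: Δcyc=0≠L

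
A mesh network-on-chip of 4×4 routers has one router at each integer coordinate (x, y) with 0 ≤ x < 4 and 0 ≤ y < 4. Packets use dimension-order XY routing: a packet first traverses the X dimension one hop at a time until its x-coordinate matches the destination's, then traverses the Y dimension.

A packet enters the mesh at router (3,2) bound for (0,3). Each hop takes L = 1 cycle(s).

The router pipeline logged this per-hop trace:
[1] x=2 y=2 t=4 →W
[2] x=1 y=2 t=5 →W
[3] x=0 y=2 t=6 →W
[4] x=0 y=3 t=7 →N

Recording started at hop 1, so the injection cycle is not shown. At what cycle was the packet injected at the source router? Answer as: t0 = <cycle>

cyc[1] = 4 and cyc[k] = t0 + k·L for every k.
Subtract one hop: t0 = 4 − 1 = 3.

t0 = 3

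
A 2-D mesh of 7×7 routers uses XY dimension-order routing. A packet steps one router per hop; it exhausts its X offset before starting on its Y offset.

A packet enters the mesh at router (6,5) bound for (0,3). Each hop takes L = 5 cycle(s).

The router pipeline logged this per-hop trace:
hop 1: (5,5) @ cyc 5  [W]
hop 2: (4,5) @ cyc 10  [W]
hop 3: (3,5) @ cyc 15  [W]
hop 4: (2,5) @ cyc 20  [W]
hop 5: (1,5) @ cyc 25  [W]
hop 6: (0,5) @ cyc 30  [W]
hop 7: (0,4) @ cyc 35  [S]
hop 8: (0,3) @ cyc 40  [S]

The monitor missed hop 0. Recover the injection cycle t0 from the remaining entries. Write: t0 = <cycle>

At hop 1 the cycle is 5; in general cyc_k = t0 + kL.
Subtract one hop: t0 = 5 − 5 = 0.

t0 = 0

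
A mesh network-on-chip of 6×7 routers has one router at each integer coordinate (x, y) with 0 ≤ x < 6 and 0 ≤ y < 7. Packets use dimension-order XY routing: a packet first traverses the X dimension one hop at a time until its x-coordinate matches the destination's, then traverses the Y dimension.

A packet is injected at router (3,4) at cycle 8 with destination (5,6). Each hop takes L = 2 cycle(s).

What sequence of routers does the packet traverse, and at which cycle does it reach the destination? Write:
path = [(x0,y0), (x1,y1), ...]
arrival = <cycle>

  0. router=(3,4) cycle=8 (inject)
  1. router=(4,4) cycle=10 dir=E
  2. router=(5,4) cycle=12 dir=E
  3. router=(5,5) cycle=14 dir=N
  4. router=(5,6) cycle=16 dir=N

path = [(3,4), (4,4), (5,4), (5,5), (5,6)]
arrival = 16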